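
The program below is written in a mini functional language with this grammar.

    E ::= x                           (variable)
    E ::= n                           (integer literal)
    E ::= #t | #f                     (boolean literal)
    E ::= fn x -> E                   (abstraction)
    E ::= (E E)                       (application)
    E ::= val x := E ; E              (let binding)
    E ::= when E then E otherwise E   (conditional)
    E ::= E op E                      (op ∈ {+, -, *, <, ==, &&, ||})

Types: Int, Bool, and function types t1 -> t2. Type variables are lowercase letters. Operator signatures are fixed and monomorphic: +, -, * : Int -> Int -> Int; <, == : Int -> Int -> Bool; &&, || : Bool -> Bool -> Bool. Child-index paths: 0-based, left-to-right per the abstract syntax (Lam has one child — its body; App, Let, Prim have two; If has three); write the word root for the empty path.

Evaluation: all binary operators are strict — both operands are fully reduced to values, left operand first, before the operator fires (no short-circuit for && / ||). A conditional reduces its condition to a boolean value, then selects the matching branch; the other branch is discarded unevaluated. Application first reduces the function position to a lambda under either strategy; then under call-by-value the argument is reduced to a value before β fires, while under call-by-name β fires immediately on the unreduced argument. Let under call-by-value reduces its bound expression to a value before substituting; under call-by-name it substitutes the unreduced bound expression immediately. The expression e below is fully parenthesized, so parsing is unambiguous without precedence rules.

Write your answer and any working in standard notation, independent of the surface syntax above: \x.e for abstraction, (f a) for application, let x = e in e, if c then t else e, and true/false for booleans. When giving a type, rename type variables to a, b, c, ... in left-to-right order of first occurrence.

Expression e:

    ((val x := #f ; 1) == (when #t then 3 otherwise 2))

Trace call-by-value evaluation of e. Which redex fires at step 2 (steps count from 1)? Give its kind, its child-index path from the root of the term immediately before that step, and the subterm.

Derivation:
step 0: ((let x = false in 1) == (if true then 3 else 2))
step 1: [let@0] (1 == (if true then 3 else 2))
step 2: [if@1] (1 == 3)

Answer: if at 1 : (if true then 3 else 2)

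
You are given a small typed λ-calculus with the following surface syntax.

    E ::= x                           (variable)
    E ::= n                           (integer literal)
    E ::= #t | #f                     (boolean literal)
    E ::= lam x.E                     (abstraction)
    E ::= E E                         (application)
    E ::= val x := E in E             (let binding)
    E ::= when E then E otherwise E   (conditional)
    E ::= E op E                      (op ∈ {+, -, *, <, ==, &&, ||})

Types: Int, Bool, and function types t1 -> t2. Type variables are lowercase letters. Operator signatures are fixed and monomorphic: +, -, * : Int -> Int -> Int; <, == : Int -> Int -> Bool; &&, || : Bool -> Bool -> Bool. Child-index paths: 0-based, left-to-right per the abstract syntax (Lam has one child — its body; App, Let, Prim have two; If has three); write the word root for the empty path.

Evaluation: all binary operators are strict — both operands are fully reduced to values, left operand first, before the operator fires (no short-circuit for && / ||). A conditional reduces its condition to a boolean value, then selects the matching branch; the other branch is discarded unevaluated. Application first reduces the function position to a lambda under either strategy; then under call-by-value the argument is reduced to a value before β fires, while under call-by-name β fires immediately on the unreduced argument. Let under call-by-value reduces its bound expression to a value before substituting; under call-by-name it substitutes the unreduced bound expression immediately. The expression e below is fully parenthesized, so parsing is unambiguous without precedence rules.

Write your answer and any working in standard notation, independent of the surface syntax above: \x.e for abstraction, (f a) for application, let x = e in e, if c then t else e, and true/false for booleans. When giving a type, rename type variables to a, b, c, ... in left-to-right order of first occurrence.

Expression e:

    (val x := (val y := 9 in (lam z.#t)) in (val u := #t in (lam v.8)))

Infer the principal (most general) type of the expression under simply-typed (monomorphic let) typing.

Answer: a -> Int

Working:
let y : Int
\z._ : a -> Bool
let x : a -> Bool
let u : Bool
\v._ : b -> Int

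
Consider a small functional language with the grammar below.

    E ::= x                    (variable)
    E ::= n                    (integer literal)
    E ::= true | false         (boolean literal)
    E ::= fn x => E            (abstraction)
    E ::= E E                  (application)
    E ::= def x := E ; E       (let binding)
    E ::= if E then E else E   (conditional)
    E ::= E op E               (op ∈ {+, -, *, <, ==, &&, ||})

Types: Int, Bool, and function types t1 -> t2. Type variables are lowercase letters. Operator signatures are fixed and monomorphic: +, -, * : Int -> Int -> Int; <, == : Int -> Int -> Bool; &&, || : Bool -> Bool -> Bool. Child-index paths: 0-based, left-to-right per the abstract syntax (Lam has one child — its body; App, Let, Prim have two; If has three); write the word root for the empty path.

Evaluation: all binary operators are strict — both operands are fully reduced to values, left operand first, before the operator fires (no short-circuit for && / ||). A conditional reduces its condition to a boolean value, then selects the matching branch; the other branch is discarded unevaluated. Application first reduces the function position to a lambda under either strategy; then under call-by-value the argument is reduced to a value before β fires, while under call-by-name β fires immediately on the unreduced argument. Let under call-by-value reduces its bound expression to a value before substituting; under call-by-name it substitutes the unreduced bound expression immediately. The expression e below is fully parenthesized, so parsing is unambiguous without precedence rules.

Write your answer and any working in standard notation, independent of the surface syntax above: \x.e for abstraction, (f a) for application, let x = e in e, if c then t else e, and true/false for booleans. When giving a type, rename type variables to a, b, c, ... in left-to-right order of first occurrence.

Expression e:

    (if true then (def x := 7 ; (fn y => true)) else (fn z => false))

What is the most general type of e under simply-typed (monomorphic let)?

Answer: a -> Bool

Trace:
  unify Bool ~ Bool
let x : Int
\y._ : a -> Bool
\z._ : b -> Bool
  unify a -> Bool ~ b -> Bool
  unify a ~ b
  unify Bool ~ Bool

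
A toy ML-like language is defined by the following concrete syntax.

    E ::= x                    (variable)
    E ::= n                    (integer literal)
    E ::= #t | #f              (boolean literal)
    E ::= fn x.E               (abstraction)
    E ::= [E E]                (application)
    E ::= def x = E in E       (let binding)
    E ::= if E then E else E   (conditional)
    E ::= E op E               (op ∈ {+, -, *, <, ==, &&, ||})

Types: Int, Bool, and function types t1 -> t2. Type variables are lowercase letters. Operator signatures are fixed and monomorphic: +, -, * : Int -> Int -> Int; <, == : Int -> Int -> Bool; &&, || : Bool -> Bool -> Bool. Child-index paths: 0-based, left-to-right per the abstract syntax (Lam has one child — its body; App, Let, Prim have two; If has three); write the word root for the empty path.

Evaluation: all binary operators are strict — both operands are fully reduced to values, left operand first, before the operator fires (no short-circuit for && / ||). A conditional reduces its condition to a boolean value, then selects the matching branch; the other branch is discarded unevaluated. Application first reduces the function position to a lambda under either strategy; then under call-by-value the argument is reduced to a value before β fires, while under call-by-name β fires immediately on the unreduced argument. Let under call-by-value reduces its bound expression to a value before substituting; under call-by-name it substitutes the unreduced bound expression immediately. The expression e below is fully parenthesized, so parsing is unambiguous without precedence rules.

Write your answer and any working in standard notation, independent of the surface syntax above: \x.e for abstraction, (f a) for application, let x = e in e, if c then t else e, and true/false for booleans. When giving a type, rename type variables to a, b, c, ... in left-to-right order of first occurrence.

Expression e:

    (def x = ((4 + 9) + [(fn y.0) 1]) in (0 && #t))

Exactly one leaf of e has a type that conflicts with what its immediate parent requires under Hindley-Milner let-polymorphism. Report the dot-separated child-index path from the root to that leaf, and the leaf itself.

Derivation:
  unify Int ~ Int
  unify Int ~ Int
  unify Int ~ Int
\y._ : a -> Int
  unify a -> Int ~ Int -> b
  unify a ~ Int
  unify Int ~ b
_ _ : Int
  unify Int ~ Int
let x : Int
  unify Int ~ Bool
  FAIL: mismatch Int ~ Bool

Answer: 1.0 : 0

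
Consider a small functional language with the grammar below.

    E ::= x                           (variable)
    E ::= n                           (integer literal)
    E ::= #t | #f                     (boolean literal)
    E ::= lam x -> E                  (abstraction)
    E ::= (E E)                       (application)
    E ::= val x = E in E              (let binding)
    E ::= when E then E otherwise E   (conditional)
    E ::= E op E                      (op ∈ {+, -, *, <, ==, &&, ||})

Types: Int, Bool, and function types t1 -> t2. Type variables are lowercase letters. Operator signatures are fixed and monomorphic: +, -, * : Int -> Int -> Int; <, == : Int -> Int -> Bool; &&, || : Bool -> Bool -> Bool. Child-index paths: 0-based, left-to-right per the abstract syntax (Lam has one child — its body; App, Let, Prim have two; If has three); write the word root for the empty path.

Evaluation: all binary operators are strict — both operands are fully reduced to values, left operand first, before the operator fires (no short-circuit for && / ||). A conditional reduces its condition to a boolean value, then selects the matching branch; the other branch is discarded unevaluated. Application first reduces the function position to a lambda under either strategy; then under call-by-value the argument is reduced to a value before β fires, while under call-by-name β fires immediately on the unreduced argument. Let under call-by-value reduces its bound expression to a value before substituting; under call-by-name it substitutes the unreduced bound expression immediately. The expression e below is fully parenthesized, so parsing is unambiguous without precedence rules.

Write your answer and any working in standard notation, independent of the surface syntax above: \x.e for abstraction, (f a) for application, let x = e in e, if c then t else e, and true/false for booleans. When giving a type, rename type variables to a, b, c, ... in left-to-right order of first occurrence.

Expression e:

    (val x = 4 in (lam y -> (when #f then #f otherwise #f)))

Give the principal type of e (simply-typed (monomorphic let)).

Derivation:
let x : Int
  unify Bool ~ Bool
  unify Bool ~ Bool
\y._ : a -> Bool

Answer: a -> Bool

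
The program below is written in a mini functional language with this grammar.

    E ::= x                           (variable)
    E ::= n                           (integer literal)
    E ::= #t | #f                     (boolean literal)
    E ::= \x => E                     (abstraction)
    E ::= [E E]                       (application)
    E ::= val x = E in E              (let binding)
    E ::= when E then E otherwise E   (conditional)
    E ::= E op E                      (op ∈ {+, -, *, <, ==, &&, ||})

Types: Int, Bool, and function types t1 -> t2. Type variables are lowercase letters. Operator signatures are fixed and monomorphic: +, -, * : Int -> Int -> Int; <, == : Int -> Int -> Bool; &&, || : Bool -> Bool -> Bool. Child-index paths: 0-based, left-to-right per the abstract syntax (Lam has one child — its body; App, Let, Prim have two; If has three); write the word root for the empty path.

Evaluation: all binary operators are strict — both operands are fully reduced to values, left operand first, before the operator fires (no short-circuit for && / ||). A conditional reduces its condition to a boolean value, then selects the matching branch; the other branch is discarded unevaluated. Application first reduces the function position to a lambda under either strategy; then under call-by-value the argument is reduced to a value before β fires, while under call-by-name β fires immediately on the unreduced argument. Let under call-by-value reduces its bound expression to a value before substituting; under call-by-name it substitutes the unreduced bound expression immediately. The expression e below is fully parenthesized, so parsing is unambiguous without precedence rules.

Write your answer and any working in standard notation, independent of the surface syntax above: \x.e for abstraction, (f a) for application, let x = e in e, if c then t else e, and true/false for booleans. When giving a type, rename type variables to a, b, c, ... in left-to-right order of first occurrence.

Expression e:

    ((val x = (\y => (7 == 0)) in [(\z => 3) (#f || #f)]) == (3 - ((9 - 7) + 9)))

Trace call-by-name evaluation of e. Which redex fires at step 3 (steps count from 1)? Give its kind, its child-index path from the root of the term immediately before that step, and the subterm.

Working:
step 0: ((let x = (\y.(7 == 0)) in ((\z.3) (false || false))) == (3 - ((9 - 7) + 9)))
step 1: [let@0] (((\z.3) (false || false)) == (3 - ((9 - 7) + 9)))
step 2: [beta@0] (3 == (3 - ((9 - 7) + 9)))
step 3: [delta@1.1.0] (3 == (3 - (2 + 9)))

Answer: delta at 1.1.0 : (9 - 7)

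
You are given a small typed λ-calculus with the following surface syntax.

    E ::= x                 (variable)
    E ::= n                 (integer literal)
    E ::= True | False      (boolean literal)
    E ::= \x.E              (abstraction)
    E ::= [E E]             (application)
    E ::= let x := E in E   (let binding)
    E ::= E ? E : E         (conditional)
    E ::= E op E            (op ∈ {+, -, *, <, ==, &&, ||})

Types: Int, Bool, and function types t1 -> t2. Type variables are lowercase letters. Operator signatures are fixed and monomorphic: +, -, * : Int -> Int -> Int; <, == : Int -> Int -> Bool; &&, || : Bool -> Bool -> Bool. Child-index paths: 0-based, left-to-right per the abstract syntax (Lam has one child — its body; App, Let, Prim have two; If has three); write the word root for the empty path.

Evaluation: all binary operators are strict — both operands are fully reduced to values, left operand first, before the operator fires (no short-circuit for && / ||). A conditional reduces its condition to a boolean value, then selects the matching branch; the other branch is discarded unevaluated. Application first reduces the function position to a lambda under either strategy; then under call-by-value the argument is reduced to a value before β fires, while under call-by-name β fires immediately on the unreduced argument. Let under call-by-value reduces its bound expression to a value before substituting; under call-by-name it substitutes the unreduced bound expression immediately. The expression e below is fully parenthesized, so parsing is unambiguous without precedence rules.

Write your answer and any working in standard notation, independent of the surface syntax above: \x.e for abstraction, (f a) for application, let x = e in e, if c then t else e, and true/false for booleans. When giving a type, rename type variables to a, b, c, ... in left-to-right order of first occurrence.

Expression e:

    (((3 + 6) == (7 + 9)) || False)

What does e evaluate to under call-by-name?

Answer: false

Trace:
step 0: (((3 + 6) == (7 + 9)) || false)
step 1: [delta@0.0] ((9 == (7 + 9)) || false)
step 2: [delta@0.1] ((9 == 16) || false)
step 3: [delta@0] (false || false)
step 4: [delta@root] false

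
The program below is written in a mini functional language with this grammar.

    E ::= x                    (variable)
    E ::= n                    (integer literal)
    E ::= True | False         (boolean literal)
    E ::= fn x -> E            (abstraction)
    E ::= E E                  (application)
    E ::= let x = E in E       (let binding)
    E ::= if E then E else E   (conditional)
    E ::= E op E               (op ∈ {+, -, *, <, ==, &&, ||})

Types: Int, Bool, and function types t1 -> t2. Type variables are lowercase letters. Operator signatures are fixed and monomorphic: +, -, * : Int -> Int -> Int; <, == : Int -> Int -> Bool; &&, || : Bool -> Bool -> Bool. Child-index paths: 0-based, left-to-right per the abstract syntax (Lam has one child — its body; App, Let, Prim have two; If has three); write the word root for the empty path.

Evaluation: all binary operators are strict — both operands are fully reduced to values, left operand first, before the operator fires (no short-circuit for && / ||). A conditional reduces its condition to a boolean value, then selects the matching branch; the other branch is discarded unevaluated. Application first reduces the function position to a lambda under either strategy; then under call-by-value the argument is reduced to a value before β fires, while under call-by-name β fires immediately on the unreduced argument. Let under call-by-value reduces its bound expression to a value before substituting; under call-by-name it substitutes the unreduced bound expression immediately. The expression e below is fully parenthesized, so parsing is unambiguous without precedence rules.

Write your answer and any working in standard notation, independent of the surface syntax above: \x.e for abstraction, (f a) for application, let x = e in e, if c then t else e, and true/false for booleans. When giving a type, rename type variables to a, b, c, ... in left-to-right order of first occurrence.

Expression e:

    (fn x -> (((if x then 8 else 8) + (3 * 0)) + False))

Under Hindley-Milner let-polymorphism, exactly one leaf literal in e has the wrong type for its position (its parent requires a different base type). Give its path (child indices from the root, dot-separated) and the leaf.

Answer: 0.1 : false

Derivation:
x : a
  unify a ~ Bool
  unify Int ~ Int
  unify Int ~ Int
  unify Int ~ Int
  unify Int ~ Int
  unify Int ~ Int
  unify Int ~ Int
  unify Bool ~ Int
  FAIL: mismatch Bool ~ Int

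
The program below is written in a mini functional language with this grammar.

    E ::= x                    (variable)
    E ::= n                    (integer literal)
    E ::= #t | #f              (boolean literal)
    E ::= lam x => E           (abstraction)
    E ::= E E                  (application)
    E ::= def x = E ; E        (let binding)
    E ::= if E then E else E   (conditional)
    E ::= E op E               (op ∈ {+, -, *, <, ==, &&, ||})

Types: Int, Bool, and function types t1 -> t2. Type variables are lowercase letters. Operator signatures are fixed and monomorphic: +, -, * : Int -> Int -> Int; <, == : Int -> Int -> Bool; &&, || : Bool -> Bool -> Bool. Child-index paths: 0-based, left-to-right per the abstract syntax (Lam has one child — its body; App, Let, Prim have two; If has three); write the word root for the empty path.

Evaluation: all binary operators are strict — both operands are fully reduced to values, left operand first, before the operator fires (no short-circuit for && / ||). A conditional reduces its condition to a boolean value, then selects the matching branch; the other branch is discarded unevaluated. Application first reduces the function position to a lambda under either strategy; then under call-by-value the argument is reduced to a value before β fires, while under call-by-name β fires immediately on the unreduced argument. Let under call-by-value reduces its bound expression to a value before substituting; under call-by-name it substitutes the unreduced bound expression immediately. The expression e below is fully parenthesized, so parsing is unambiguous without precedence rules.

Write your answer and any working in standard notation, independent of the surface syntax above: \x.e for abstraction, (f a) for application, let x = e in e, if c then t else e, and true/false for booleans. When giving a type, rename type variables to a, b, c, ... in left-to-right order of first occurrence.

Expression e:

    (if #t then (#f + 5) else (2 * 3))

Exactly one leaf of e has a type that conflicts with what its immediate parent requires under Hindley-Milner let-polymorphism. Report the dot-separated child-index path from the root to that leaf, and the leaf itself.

Trace:
  unify Bool ~ Bool
  unify Bool ~ Int
  FAIL: mismatch Bool ~ Int

Answer: 1.0 : false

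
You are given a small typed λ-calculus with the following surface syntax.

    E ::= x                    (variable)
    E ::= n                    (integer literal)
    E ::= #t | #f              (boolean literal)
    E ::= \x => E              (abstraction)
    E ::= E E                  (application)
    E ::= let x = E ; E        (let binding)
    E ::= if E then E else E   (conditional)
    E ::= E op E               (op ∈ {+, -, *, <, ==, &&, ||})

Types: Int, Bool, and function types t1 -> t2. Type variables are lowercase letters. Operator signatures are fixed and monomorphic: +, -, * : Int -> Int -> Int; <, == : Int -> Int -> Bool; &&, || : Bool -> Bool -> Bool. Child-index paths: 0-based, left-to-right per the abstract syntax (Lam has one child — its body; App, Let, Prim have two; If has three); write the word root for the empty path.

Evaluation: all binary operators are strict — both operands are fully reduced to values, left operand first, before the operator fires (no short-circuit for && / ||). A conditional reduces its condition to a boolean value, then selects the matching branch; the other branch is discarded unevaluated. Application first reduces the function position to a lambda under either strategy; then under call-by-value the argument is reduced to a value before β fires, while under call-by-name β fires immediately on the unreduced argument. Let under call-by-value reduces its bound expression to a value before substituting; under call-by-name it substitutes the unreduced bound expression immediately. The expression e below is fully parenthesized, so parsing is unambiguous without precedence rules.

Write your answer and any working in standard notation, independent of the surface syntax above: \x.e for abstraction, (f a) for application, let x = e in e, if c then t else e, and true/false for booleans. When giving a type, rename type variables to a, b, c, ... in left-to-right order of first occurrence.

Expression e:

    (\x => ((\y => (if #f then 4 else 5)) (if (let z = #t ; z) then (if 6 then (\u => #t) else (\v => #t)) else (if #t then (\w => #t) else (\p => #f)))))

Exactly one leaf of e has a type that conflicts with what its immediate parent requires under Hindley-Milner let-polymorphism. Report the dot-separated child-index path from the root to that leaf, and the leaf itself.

Derivation:
  unify Bool ~ Bool
  unify Int ~ Int
\y._ : b -> Int
let z : Bool
z : Bool
  unify Bool ~ Bool
  unify Int ~ Bool
  FAIL: mismatch Int ~ Bool

Answer: 0.1.1.0 : 6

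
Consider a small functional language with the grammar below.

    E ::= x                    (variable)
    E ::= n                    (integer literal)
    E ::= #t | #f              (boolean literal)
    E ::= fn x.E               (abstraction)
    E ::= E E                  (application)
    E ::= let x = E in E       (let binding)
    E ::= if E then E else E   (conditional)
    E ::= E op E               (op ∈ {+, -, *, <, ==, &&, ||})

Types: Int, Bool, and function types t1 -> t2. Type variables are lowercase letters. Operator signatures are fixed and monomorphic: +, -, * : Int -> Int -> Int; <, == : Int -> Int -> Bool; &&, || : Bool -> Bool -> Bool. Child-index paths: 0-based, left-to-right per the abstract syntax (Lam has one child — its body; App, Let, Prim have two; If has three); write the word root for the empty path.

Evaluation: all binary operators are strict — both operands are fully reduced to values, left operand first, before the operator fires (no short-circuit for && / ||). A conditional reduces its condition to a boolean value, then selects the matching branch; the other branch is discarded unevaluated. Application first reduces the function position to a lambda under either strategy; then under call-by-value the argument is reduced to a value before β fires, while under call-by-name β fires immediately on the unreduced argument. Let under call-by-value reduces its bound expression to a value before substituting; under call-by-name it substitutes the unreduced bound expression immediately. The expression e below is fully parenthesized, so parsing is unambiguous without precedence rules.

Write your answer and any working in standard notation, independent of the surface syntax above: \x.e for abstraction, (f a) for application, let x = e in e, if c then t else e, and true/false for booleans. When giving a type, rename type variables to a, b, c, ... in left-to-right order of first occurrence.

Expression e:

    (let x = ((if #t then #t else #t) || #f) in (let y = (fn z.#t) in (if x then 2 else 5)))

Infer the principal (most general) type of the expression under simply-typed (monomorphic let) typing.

Working:
  unify Bool ~ Bool
  unify Bool ~ Bool
  unify Bool ~ Bool
  unify Bool ~ Bool
let x : Bool
\z._ : a -> Bool
let y : a -> Bool
x : Bool
  unify Bool ~ Bool
  unify Int ~ Int

Answer: Int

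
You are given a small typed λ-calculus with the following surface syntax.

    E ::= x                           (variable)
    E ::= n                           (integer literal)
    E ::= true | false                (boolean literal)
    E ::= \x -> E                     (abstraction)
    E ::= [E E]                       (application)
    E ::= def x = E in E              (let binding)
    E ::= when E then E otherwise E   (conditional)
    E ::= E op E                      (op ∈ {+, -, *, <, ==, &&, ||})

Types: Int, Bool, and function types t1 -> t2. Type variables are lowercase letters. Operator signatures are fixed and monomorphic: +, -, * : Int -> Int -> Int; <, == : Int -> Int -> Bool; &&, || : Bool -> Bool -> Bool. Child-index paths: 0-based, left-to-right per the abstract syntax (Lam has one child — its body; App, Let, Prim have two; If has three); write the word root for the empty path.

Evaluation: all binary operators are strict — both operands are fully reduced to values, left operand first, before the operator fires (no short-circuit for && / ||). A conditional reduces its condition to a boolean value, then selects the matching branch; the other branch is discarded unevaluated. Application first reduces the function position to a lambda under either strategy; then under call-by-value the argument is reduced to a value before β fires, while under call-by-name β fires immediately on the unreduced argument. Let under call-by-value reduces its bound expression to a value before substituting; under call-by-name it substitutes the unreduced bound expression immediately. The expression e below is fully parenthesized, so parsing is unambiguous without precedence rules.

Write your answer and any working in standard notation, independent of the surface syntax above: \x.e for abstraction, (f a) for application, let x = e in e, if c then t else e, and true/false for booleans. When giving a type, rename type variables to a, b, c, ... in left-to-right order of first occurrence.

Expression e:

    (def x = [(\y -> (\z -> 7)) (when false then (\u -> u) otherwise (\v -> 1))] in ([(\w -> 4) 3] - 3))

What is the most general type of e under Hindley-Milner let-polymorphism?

Answer: Int

Working:
\z._ : b -> Int
\y._ : a -> b -> Int
  unify Bool ~ Bool
u : c
\u._ : c -> c
\v._ : d -> Int
  unify c -> c ~ d -> Int
  unify c ~ d
  unify d ~ Int
  unify a -> b -> Int ~ (Int -> Int) -> e
  unify a ~ Int -> Int
  unify b -> Int ~ e
_ _ : b -> Int
let x : forall. b -> Int
\w._ : f -> Int
  unify f -> Int ~ Int -> g
  unify f ~ Int
  unify Int ~ g
_ _ : Int
  unify Int ~ Int
  unify Int ~ Int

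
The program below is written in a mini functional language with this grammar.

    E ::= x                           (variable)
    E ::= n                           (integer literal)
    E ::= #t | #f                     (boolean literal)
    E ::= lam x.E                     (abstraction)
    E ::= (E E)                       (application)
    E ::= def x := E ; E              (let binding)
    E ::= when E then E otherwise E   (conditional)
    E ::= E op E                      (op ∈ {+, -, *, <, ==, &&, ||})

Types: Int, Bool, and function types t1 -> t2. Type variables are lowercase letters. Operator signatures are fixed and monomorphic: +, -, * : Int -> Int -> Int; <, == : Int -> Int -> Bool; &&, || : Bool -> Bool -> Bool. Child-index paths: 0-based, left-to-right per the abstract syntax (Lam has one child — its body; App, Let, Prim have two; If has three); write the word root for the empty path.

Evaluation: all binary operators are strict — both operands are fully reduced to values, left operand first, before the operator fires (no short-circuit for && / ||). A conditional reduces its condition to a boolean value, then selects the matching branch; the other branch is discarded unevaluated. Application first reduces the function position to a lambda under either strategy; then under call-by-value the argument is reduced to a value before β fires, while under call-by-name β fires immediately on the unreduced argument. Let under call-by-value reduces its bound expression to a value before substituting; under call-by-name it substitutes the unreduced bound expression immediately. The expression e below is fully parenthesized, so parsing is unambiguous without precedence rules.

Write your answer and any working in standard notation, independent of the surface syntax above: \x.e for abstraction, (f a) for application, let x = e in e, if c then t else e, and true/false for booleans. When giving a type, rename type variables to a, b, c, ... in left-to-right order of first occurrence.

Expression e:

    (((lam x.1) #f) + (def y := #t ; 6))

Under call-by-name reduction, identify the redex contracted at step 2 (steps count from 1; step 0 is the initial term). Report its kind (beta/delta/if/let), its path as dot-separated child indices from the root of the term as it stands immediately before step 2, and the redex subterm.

Answer: let at 1 : (let y = true in 6)

Working:
step 0: (((\x.1) false) + (let y = true in 6))
step 1: [beta@0] (1 + (let y = true in 6))
step 2: [let@1] (1 + 6)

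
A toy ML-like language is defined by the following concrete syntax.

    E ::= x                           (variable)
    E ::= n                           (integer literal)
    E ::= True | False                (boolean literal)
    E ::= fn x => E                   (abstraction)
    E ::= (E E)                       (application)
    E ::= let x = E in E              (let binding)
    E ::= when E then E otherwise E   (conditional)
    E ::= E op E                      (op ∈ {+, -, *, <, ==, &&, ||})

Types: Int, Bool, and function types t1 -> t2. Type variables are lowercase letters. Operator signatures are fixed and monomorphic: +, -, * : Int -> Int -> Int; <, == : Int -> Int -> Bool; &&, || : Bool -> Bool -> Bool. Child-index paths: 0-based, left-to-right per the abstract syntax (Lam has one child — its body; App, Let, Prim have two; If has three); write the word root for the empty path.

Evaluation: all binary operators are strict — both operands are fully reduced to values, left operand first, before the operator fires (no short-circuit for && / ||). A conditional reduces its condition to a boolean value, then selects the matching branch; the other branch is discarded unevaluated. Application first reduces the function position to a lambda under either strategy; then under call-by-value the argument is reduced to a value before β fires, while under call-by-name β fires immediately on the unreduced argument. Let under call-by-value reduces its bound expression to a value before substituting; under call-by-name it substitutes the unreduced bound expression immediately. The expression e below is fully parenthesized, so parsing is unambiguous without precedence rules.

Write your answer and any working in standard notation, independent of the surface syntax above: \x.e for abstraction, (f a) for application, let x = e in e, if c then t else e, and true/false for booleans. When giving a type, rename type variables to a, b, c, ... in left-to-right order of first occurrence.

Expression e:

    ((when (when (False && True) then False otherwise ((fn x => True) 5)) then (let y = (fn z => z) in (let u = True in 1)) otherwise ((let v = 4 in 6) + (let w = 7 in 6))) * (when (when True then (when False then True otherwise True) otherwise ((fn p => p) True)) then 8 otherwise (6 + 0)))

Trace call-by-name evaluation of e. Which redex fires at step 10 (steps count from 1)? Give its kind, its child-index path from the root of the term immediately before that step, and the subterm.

Trace:
step 0: ((if (if (false && true) then false else ((\x.true) 5)) then (let y = (\z.z) in (let u = true in 1)) else ((let v = 4 in 6) + (let w = 7 in 6))) * (if (if true then (if false then true else true) else ((\p.p) true)) then 8 else (6 + 0)))
step 1: [delta@0.0.0] ((if (if false then false else ((\x.true) 5)) then (let y = (\z.z) in (let u = true in 1)) else ((let v = 4 in 6) + (let w = 7 in 6))) * (if (if true then (if false then true else true) else ((\p.p) true)) then 8 else (6 + 0)))
step 2: [if@0.0] ((if ((\x.true) 5) then (let y = (\z.z) in (let u = true in 1)) else ((let v = 4 in 6) + (let w = 7 in 6))) * (if (if true then (if false then true else true) else ((\p.p) true)) then 8 else (6 + 0)))
step 3: [beta@0.0] ((if true then (let y = (\z.z) in (let u = true in 1)) else ((let v = 4 in 6) + (let w = 7 in 6))) * (if (if true then (if false then true else true) else ((\p.p) true)) then 8 else (6 + 0)))
step 4: [if@0] ((let y = (\z.z) in (let u = true in 1)) * (if (if true then (if false then true else true) else ((\p.p) true)) then 8 else (6 + 0)))
step 5: [let@0] ((let u = true in 1) * (if (if true then (if false then true else true) else ((\p.p) true)) then 8 else (6 + 0)))
step 6: [let@0] (1 * (if (if true then (if false then true else true) else ((\p.p) true)) then 8 else (6 + 0)))
step 7: [if@1.0] (1 * (if (if false then true else true) then 8 else (6 + 0)))
step 8: [if@1.0] (1 * (if true then 8 else (6 + 0)))
step 9: [if@1] (1 * 8)
step 10: [delta@root] 8

Answer: delta at root : (1 * 8)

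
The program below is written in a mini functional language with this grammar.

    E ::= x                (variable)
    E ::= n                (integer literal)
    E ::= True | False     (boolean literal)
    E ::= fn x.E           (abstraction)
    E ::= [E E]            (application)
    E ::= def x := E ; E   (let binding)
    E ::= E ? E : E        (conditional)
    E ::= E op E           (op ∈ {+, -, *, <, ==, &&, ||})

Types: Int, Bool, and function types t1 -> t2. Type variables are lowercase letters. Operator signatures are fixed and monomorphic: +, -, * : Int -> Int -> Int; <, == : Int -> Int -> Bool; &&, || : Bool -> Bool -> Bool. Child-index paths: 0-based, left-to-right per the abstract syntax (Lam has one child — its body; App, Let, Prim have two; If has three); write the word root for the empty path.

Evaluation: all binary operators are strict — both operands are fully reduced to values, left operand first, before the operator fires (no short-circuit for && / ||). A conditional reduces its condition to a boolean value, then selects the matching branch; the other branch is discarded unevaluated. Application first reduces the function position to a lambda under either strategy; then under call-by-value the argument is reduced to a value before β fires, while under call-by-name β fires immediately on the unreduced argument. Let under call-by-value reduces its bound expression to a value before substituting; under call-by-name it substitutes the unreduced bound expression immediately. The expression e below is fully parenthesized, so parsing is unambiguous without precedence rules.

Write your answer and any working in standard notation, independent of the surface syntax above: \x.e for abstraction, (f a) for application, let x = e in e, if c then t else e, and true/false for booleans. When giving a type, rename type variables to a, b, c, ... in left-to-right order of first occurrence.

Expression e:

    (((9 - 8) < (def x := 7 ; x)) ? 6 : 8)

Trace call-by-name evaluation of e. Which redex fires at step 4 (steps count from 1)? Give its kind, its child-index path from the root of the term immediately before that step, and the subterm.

Answer: if at root : (if true then 6 else 8)

Derivation:
step 0: (if ((9 - 8) < (let x = 7 in x)) then 6 else 8)
step 1: [delta@0.0] (if (1 < (let x = 7 in x)) then 6 else 8)
step 2: [let@0.1] (if (1 < 7) then 6 else 8)
step 3: [delta@0] (if true then 6 else 8)
step 4: [if@root] 6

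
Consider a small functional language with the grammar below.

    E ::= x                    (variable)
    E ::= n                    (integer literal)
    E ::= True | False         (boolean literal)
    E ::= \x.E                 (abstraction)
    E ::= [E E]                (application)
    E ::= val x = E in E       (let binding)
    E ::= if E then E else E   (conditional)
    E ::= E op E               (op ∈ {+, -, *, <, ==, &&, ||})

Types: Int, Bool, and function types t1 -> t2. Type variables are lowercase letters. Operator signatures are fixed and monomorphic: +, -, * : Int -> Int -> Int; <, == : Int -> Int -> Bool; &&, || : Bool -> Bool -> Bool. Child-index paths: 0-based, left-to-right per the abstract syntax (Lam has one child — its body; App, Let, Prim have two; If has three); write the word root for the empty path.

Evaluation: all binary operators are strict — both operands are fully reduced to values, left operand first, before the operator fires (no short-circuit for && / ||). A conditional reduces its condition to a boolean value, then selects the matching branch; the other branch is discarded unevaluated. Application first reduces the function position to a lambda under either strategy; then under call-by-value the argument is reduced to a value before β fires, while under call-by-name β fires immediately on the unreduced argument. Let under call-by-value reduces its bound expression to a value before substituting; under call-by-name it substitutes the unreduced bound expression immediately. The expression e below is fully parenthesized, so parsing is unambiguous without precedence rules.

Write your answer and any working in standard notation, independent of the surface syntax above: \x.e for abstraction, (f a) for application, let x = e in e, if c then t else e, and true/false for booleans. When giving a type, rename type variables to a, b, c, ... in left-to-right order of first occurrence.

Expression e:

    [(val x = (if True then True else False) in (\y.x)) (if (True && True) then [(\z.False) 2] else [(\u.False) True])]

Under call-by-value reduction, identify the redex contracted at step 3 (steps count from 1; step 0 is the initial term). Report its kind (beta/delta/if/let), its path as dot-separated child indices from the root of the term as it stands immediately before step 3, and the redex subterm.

Trace:
step 0: ((let x = (if true then true else false) in (\y.x)) (if (true && true) then ((\z.false) 2) else ((\u.false) true)))
step 1: [if@0.0] ((let x = true in (\y.x)) (if (true && true) then ((\z.false) 2) else ((\u.false) true)))
step 2: [let@0] ((\y.true) (if (true && true) then ((\z.false) 2) else ((\u.false) true)))
step 3: [delta@1.0] ((\y.true) (if true then ((\z.false) 2) else ((\u.false) true)))

Answer: delta at 1.0 : (true && true)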